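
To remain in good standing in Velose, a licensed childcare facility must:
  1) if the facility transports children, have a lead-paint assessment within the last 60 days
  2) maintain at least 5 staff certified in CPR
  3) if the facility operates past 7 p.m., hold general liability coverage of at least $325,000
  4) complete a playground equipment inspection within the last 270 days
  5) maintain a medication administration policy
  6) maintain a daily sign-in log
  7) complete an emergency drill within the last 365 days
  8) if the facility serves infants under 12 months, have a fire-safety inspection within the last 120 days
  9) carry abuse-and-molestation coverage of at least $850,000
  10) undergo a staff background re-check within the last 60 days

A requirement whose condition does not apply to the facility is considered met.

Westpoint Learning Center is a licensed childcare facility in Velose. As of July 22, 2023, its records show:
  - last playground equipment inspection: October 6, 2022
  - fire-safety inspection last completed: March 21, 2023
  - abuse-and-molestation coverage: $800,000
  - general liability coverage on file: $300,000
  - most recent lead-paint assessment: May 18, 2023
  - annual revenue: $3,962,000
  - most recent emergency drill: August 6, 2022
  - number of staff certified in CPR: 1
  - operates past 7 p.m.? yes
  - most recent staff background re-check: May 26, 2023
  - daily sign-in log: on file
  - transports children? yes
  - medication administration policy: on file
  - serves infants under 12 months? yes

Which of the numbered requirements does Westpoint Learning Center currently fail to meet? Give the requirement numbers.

1. condition 'transports children' holds; lead-paint assessment 65 days ago vs limit 60 → not met
2. staff certified in CPR 1 < 5 → not met
3. condition 'operates past 7 p.m.' holds; general liability coverage $300,000 < $325,000 → not met
4. playground equipment inspection 289 days ago vs limit 270 → not met
5. medication administration policy present → met
6. daily sign-in log present → met
7. emergency drill 350 days ago vs limit 365 → met
8. condition 'serves infants under 12 months' holds; fire-safety inspection 123 days ago vs limit 120 → not met
9. abuse-and-molestation coverage $800,000 < $850,000 → not met
10. staff background re-check 57 days ago vs limit 60 → met
Not met: 1, 2, 3, 4, 8, 9

1, 2, 3, 4, 8, 9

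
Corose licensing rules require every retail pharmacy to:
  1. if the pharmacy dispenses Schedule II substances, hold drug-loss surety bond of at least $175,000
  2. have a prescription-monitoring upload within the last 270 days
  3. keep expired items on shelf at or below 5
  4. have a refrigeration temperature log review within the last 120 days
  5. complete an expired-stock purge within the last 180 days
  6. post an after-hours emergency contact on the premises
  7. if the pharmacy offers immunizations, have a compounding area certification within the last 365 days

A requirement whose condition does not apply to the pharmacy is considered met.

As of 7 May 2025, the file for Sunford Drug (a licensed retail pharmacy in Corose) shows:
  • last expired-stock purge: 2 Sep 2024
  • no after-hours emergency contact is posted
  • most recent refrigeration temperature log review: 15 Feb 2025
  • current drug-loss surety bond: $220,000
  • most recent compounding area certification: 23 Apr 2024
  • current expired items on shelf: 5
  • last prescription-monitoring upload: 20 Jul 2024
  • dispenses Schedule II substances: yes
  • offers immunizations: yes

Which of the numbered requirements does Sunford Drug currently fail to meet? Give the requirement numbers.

2, 5, 6, 7

1. condition 'dispenses Schedule II substances' holds; drug-loss surety bond $220,000 ≥ $175,000 → met
2. prescription-monitoring upload 291 days ago vs limit 270 → not met
3. expired items on shelf 5 ≤ 5 → met
4. refrigeration temperature log review 81 days ago vs limit 120 → met
5. expired-stock purge 247 days ago vs limit 180 → not met
6. after-hours emergency contact absent → not met
7. condition 'offers immunizations' holds; compounding area certification 379 days ago vs limit 365 → not met
Not met: 2, 5, 6, 7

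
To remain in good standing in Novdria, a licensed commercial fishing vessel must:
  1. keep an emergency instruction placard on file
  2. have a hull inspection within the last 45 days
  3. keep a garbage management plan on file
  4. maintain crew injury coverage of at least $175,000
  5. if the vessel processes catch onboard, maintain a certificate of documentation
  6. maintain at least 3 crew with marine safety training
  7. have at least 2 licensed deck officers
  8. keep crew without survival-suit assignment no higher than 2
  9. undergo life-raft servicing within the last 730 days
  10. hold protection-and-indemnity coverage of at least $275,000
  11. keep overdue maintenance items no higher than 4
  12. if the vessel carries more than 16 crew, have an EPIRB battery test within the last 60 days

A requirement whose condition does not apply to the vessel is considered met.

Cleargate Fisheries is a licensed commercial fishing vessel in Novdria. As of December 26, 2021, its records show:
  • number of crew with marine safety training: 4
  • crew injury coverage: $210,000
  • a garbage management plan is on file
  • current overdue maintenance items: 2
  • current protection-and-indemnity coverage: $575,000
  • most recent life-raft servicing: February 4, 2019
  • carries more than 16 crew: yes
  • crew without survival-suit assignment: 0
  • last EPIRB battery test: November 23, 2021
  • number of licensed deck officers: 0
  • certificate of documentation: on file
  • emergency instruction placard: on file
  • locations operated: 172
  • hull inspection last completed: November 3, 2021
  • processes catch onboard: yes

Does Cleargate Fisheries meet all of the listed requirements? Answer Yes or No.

1. emergency instruction placard present → met
2. hull inspection 53 days ago vs limit 45 → not met
3. garbage management plan present → met
4. crew injury coverage $210,000 ≥ $175,000 → met
5. condition 'processes catch onboard' holds; certificate of documentation present → met
6. crew with marine safety training 4 ≥ 3 → met
7. licensed deck officers 0 < 2 → not met
8. crew without survival-suit assignment 0 ≤ 2 → met
9. life-raft servicing 1056 days ago vs limit 730 → not met
10. protection-and-indemnity coverage $575,000 ≥ $275,000 → met
11. overdue maintenance items 2 ≤ 4 → met
12. condition 'carries more than 16 crew' holds; EPIRB battery test 33 days ago vs limit 60 → met
Not met: 2, 7, 9

No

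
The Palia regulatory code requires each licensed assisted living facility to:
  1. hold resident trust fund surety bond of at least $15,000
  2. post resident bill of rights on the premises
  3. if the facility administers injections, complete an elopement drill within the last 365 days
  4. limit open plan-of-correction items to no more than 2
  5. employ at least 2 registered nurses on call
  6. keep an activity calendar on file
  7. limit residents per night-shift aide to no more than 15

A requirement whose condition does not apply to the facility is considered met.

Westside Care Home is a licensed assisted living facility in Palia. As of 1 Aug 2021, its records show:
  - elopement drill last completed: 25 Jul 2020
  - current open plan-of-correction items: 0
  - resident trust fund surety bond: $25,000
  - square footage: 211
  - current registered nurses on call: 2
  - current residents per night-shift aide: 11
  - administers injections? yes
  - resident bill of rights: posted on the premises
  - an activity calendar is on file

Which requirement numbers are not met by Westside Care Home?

1. resident trust fund surety bond $25,000 ≥ $15,000 → met
2. resident bill of rights present → met
3. condition 'administers injections' holds; elopement drill 372 days ago vs limit 365 → not met
4. open plan-of-correction items 0 ≤ 2 → met
5. registered nurses on call 2 ≥ 2 → met
6. activity calendar present → met
7. residents per night-shift aide 11 ≤ 15 → met
Not met: 3

3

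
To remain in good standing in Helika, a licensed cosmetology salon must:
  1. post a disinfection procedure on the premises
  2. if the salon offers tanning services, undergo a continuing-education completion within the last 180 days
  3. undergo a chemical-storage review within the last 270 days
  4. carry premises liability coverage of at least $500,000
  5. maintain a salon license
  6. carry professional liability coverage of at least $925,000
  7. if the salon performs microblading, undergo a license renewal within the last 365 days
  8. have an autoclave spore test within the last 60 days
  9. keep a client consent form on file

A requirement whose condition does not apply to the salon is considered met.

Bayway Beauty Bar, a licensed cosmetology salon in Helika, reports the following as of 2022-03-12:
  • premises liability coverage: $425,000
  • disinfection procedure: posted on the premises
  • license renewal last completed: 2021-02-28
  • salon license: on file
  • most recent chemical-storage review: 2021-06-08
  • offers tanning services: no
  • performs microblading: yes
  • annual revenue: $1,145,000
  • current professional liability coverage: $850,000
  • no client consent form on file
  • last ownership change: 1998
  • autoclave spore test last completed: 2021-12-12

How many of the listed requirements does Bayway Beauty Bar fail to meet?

1. disinfection procedure present → met
2. condition 'offers tanning services' does not hold → requirement n/a → met
3. chemical-storage review 277 days ago vs limit 270 → not met
4. premises liability coverage $425,000 < $500,000 → not met
5. salon license present → met
6. professional liability coverage $850,000 < $925,000 → not met
7. condition 'performs microblading' holds; license renewal 377 days ago vs limit 365 → not met
8. autoclave spore test 90 days ago vs limit 60 → not met
9. client consent form absent → not met
Not met: 6 of 9

6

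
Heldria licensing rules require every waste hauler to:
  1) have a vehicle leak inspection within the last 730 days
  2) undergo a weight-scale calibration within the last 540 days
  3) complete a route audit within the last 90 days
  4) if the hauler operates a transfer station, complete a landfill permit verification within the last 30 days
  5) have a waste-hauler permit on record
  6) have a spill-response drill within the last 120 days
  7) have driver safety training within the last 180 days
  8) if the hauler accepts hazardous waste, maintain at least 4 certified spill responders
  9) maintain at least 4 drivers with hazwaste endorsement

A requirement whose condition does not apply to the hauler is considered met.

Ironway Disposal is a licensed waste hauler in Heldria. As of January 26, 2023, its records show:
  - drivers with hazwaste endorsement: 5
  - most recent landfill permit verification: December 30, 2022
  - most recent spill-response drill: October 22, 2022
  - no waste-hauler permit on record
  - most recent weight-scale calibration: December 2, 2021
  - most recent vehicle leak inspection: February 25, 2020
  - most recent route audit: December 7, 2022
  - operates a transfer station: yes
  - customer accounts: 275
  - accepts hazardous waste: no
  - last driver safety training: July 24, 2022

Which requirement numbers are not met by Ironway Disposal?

1, 5, 7

1. vehicle leak inspection 1066 days ago vs limit 730 → not met
2. weight-scale calibration 420 days ago vs limit 540 → met
3. route audit 50 days ago vs limit 90 → met
4. condition 'operates a transfer station' holds; landfill permit verification 27 days ago vs limit 30 → met
5. waste-hauler permit absent → not met
6. spill-response drill 96 days ago vs limit 120 → met
7. driver safety training 186 days ago vs limit 180 → not met
8. condition 'accepts hazardous waste' does not hold → requirement n/a → met
9. drivers with hazwaste endorsement 5 ≥ 4 → met
Not met: 1, 5, 7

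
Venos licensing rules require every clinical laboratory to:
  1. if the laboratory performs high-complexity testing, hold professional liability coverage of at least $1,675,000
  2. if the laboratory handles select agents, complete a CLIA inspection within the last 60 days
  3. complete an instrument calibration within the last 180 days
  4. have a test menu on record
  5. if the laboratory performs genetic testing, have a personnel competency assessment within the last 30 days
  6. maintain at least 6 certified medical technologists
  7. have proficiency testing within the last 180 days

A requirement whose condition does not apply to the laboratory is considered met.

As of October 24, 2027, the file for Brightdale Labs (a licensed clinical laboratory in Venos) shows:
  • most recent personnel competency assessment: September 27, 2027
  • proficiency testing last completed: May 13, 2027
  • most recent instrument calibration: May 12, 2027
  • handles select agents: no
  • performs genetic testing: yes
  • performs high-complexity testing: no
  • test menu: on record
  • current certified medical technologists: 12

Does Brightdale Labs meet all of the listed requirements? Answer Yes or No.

1. condition 'performs high-complexity testing' does not hold → requirement n/a → met
2. condition 'handles select agents' does not hold → requirement n/a → met
3. instrument calibration 165 days ago vs limit 180 → met
4. test menu present → met
5. condition 'performs genetic testing' holds; personnel competency assessment 27 days ago vs limit 30 → met
6. certified medical technologists 12 ≥ 6 → met
7. proficiency testing 164 days ago vs limit 180 → met
All met.

Yes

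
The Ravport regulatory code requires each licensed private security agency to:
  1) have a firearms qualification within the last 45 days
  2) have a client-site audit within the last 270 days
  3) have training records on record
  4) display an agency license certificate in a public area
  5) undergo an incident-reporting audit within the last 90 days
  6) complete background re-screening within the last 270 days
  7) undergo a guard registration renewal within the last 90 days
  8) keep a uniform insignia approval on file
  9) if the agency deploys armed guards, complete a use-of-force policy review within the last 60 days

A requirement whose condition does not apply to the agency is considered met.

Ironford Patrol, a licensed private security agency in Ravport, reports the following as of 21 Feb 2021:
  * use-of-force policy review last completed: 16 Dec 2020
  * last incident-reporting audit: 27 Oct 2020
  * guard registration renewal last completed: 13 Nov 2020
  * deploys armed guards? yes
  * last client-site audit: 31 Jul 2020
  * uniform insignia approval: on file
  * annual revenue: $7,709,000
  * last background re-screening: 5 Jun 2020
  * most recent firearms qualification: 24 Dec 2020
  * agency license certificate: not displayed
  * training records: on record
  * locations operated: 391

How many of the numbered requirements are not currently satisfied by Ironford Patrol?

1. firearms qualification 59 days ago vs limit 45 → not met
2. client-site audit 205 days ago vs limit 270 → met
3. training records present → met
4. agency license certificate absent → not met
5. incident-reporting audit 117 days ago vs limit 90 → not met
6. background re-screening 261 days ago vs limit 270 → met
7. guard registration renewal 100 days ago vs limit 90 → not met
8. uniform insignia approval present → met
9. condition 'deploys armed guards' holds; use-of-force policy review 67 days ago vs limit 60 → not met
Not met: 5 of 9

5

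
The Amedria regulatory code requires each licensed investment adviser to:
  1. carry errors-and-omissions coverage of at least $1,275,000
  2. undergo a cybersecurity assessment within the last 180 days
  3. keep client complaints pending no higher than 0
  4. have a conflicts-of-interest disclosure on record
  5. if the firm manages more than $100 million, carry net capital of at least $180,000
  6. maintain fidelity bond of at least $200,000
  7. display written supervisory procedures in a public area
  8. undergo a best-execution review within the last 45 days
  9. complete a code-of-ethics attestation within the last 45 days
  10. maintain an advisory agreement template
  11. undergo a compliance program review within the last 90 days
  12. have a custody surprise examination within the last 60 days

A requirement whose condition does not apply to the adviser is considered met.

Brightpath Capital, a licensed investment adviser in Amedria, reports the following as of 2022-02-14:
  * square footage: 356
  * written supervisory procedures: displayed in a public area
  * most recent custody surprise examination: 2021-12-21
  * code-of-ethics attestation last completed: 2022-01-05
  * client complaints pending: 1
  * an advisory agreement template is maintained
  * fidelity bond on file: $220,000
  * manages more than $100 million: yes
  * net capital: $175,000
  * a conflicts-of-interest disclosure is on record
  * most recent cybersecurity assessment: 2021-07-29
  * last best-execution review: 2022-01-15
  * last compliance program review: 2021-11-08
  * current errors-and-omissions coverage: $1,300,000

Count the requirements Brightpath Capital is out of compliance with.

4

1. errors-and-omissions coverage $1,300,000 ≥ $1,275,000 → met
2. cybersecurity assessment 200 days ago vs limit 180 → not met
3. client complaints pending 1 > 0 → not met
4. conflicts-of-interest disclosure present → met
5. condition 'manages more than $100 million' holds; net capital $175,000 < $180,000 → not met
6. fidelity bond $220,000 ≥ $200,000 → met
7. written supervisory procedures present → met
8. best-execution review 30 days ago vs limit 45 → met
9. code-of-ethics attestation 40 days ago vs limit 45 → met
10. advisory agreement template present → met
11. compliance program review 98 days ago vs limit 90 → not met
12. custody surprise examination 55 days ago vs limit 60 → met
Not met: 4 of 12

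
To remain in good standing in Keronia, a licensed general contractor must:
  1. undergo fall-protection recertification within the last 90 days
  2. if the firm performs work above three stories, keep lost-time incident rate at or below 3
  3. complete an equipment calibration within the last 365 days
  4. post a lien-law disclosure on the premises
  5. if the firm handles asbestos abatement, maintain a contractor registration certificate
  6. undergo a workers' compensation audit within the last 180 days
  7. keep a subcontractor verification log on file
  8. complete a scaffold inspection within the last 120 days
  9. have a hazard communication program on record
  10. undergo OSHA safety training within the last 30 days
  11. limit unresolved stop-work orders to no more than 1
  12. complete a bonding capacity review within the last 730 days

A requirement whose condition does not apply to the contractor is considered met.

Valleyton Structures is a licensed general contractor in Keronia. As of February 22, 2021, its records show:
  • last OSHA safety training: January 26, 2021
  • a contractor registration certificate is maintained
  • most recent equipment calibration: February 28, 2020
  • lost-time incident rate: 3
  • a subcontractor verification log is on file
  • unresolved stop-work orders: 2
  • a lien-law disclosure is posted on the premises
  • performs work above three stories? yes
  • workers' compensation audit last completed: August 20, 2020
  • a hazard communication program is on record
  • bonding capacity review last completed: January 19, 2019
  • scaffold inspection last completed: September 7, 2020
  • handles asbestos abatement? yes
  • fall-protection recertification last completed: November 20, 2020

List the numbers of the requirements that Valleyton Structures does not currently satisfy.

1, 6, 8, 11, 12

1. fall-protection recertification 94 days ago vs limit 90 → not met
2. condition 'performs work above three stories' holds; lost-time incident rate 3 ≤ 3 → met
3. equipment calibration 360 days ago vs limit 365 → met
4. lien-law disclosure present → met
5. condition 'handles asbestos abatement' holds; contractor registration certificate present → met
6. workers' compensation audit 186 days ago vs limit 180 → not met
7. subcontractor verification log present → met
8. scaffold inspection 168 days ago vs limit 120 → not met
9. hazard communication program present → met
10. OSHA safety training 27 days ago vs limit 30 → met
11. unresolved stop-work orders 2 > 1 → not met
12. bonding capacity review 765 days ago vs limit 730 → not met
Not met: 1, 6, 8, 11, 12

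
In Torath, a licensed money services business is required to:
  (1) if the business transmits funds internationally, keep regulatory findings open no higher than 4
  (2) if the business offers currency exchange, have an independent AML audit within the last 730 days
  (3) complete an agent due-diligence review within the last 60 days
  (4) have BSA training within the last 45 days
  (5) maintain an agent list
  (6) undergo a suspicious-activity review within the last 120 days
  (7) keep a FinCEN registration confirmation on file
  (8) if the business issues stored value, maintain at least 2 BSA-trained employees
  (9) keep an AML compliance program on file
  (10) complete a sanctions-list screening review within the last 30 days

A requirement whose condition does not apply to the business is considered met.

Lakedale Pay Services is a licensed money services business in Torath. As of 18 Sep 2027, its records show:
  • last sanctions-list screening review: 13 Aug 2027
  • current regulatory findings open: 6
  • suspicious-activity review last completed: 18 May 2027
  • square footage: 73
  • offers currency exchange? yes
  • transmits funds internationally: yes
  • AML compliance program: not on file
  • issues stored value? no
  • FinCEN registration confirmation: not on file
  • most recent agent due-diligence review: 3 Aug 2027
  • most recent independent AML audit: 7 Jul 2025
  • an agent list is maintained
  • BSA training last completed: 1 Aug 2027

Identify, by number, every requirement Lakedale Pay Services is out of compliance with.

1, 2, 4, 6, 7, 9, 10

1. condition 'transmits funds internationally' holds; regulatory findings open 6 > 4 → not met
2. condition 'offers currency exchange' holds; independent AML audit 803 days ago vs limit 730 → not met
3. agent due-diligence review 46 days ago vs limit 60 → met
4. BSA training 48 days ago vs limit 45 → not met
5. agent list present → met
6. suspicious-activity review 123 days ago vs limit 120 → not met
7. FinCEN registration confirmation absent → not met
8. condition 'issues stored value' does not hold → requirement n/a → met
9. AML compliance program absent → not met
10. sanctions-list screening review 36 days ago vs limit 30 → not met
Not met: 1, 2, 4, 6, 7, 9, 10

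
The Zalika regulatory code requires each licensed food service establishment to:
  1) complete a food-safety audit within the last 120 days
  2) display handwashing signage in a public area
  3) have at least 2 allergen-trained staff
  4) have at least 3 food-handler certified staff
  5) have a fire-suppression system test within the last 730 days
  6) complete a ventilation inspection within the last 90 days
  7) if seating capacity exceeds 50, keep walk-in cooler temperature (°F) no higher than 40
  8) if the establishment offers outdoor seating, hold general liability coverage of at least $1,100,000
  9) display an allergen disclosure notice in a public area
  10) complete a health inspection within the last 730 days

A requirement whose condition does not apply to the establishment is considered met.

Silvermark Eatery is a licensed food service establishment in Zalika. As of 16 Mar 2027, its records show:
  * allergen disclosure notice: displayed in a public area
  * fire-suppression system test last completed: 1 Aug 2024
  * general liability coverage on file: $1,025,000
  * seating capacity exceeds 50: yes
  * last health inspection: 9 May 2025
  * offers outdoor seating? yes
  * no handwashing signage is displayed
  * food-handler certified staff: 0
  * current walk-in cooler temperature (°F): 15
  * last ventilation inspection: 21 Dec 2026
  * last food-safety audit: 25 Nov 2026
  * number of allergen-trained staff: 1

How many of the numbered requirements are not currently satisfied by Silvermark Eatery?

5

1. food-safety audit 111 days ago vs limit 120 → met
2. handwashing signage absent → not met
3. allergen-trained staff 1 < 2 → not met
4. food-handler certified staff 0 < 3 → not met
5. fire-suppression system test 957 days ago vs limit 730 → not met
6. ventilation inspection 85 days ago vs limit 90 → met
7. condition 'seating capacity exceeds 50' holds; walk-in cooler temperature (°F) 15 ≤ 40 → met
8. condition 'offers outdoor seating' holds; general liability coverage $1,025,000 < $1,100,000 → not met
9. allergen disclosure notice present → met
10. health inspection 676 days ago vs limit 730 → met
Not met: 5 of 10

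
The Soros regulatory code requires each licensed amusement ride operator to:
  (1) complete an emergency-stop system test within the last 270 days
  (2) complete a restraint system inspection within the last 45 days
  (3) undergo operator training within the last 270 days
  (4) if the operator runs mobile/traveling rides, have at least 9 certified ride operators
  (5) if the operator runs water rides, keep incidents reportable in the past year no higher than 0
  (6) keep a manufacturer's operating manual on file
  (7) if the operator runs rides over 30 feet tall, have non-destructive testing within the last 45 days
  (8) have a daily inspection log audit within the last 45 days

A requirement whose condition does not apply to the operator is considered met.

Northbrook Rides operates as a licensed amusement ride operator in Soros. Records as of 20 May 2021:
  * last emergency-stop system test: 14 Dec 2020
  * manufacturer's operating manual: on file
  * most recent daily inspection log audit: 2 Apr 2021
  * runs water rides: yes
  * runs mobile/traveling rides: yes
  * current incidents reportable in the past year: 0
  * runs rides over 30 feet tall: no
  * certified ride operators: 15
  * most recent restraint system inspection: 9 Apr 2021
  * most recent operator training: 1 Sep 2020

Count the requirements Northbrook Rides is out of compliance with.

1

1. emergency-stop system test 157 days ago vs limit 270 → met
2. restraint system inspection 41 days ago vs limit 45 → met
3. operator training 261 days ago vs limit 270 → met
4. condition 'runs mobile/traveling rides' holds; certified ride operators 15 ≥ 9 → met
5. condition 'runs water rides' holds; incidents reportable in the past year 0 ≤ 0 → met
6. manufacturer's operating manual present → met
7. condition 'runs rides over 30 feet tall' does not hold → requirement n/a → met
8. daily inspection log audit 48 days ago vs limit 45 → not met
Not met: 1 of 8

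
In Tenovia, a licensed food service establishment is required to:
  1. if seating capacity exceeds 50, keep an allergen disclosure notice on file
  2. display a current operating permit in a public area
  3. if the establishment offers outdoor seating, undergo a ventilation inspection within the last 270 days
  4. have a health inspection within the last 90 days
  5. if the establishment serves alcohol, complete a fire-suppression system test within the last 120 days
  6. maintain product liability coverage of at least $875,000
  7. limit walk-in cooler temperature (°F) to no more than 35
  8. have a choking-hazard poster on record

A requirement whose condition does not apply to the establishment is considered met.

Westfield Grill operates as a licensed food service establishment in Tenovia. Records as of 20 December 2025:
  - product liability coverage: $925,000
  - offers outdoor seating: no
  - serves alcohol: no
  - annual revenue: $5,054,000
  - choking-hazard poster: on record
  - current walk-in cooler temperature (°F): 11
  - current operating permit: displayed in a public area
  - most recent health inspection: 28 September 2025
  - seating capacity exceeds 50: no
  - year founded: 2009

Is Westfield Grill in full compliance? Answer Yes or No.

1. condition 'seating capacity exceeds 50' does not hold → requirement n/a → met
2. current operating permit present → met
3. condition 'offers outdoor seating' does not hold → requirement n/a → met
4. health inspection 83 days ago vs limit 90 → met
5. condition 'serves alcohol' does not hold → requirement n/a → met
6. product liability coverage $925,000 ≥ $875,000 → met
7. walk-in cooler temperature (°F) 11 ≤ 35 → met
8. choking-hazard poster present → met
All met.

Yes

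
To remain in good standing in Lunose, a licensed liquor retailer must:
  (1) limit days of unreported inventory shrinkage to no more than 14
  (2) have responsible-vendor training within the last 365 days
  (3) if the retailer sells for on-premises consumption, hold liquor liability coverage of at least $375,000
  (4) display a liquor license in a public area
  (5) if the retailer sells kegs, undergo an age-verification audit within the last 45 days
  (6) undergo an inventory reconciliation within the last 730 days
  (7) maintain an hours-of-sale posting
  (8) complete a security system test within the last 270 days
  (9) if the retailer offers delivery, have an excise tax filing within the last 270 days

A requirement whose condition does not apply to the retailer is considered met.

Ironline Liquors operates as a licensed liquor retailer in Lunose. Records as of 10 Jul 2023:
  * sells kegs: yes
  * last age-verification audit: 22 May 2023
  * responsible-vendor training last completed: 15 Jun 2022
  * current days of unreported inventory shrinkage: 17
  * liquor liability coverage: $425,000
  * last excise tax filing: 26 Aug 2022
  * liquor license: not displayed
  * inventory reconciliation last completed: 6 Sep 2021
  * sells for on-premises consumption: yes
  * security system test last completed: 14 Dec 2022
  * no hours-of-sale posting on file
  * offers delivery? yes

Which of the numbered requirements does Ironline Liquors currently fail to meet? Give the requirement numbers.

1. days of unreported inventory shrinkage 17 > 14 → not met
2. responsible-vendor training 390 days ago vs limit 365 → not met
3. condition 'sells for on-premises consumption' holds; liquor liability coverage $425,000 ≥ $375,000 → met
4. liquor license absent → not met
5. condition 'sells kegs' holds; age-verification audit 49 days ago vs limit 45 → not met
6. inventory reconciliation 672 days ago vs limit 730 → met
7. hours-of-sale posting absent → not met
8. security system test 208 days ago vs limit 270 → met
9. condition 'offers delivery' holds; excise tax filing 318 days ago vs limit 270 → not met
Not met: 1, 2, 4, 5, 7, 9

1, 2, 4, 5, 7, 9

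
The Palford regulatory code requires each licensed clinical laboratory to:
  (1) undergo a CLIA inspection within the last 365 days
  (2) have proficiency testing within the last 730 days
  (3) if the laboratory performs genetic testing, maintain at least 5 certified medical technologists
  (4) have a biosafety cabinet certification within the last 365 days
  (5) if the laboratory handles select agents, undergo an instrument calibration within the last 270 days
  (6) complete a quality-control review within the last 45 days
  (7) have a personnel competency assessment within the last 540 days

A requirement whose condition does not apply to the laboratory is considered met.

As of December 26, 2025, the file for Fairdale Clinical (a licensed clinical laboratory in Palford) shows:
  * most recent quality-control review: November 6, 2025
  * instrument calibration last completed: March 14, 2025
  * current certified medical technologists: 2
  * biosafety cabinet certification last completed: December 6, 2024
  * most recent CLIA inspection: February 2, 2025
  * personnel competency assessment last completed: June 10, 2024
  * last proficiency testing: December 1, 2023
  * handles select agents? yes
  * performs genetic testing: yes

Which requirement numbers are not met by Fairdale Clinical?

1. CLIA inspection 327 days ago vs limit 365 → met
2. proficiency testing 756 days ago vs limit 730 → not met
3. condition 'performs genetic testing' holds; certified medical technologists 2 < 5 → not met
4. biosafety cabinet certification 385 days ago vs limit 365 → not met
5. condition 'handles select agents' holds; instrument calibration 287 days ago vs limit 270 → not met
6. quality-control review 50 days ago vs limit 45 → not met
7. personnel competency assessment 564 days ago vs limit 540 → not met
Not met: 2, 3, 4, 5, 6, 7

2, 3, 4, 5, 6, 7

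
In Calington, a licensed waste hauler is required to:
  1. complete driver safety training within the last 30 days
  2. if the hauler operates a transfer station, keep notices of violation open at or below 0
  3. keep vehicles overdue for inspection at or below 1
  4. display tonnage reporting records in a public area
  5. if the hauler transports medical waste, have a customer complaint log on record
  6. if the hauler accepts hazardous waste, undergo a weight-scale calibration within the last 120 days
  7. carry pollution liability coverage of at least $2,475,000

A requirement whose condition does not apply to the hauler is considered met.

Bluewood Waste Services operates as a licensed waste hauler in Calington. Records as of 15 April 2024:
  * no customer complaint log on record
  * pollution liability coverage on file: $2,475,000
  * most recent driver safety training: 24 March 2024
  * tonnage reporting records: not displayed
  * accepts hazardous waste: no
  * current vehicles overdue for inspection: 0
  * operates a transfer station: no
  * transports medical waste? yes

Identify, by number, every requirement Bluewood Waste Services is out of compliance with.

1. driver safety training 22 days ago vs limit 30 → met
2. condition 'operates a transfer station' does not hold → requirement n/a → met
3. vehicles overdue for inspection 0 ≤ 1 → met
4. tonnage reporting records absent → not met
5. condition 'transports medical waste' holds; customer complaint log absent → not met
6. condition 'accepts hazardous waste' does not hold → requirement n/a → met
7. pollution liability coverage $2,475,000 ≥ $2,475,000 → met
Not met: 4, 5

4, 5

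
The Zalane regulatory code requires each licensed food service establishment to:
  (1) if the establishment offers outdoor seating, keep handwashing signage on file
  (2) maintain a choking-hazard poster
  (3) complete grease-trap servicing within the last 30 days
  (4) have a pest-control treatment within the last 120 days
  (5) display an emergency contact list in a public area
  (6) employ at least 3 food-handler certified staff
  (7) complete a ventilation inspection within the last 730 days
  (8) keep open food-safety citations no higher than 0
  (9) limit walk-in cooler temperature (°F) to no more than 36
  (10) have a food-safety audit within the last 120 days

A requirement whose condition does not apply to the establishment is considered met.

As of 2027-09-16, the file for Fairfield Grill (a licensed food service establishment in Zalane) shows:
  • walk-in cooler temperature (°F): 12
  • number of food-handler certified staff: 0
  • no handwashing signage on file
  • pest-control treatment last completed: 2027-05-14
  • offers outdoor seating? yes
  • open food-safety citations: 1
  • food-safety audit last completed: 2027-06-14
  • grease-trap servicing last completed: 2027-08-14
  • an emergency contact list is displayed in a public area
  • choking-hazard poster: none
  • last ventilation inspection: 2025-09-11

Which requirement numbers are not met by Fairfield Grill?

1. condition 'offers outdoor seating' holds; handwashing signage absent → not met
2. choking-hazard poster absent → not met
3. grease-trap servicing 33 days ago vs limit 30 → not met
4. pest-control treatment 125 days ago vs limit 120 → not met
5. emergency contact list present → met
6. food-handler certified staff 0 < 3 → not met
7. ventilation inspection 735 days ago vs limit 730 → not met
8. open food-safety citations 1 > 0 → not met
9. walk-in cooler temperature (°F) 12 ≤ 36 → met
10. food-safety audit 94 days ago vs limit 120 → met
Not met: 1, 2, 3, 4, 6, 7, 8

1, 2, 3, 4, 6, 7, 8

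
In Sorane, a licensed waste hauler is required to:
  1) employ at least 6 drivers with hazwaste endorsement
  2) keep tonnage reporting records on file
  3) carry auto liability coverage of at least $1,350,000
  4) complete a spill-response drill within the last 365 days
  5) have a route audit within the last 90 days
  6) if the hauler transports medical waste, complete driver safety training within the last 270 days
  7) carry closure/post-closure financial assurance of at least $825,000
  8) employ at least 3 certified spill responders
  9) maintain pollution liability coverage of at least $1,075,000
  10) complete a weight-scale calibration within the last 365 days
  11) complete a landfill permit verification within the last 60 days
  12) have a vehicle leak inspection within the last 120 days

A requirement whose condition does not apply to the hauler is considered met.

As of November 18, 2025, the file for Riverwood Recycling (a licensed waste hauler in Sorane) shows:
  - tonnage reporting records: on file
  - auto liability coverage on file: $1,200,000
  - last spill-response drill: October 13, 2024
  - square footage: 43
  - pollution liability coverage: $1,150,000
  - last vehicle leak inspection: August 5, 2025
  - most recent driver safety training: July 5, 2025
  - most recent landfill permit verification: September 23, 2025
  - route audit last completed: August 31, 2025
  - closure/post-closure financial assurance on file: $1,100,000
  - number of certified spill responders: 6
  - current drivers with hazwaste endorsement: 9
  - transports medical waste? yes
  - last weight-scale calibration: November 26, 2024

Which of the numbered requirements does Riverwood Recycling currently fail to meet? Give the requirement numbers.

3, 4

1. drivers with hazwaste endorsement 9 ≥ 6 → met
2. tonnage reporting records present → met
3. auto liability coverage $1,200,000 < $1,350,000 → not met
4. spill-response drill 401 days ago vs limit 365 → not met
5. route audit 79 days ago vs limit 90 → met
6. condition 'transports medical waste' holds; driver safety training 136 days ago vs limit 270 → met
7. closure/post-closure financial assurance $1,100,000 ≥ $825,000 → met
8. certified spill responders 6 ≥ 3 → met
9. pollution liability coverage $1,150,000 ≥ $1,075,000 → met
10. weight-scale calibration 357 days ago vs limit 365 → met
11. landfill permit verification 56 days ago vs limit 60 → met
12. vehicle leak inspection 105 days ago vs limit 120 → met
Not met: 3, 4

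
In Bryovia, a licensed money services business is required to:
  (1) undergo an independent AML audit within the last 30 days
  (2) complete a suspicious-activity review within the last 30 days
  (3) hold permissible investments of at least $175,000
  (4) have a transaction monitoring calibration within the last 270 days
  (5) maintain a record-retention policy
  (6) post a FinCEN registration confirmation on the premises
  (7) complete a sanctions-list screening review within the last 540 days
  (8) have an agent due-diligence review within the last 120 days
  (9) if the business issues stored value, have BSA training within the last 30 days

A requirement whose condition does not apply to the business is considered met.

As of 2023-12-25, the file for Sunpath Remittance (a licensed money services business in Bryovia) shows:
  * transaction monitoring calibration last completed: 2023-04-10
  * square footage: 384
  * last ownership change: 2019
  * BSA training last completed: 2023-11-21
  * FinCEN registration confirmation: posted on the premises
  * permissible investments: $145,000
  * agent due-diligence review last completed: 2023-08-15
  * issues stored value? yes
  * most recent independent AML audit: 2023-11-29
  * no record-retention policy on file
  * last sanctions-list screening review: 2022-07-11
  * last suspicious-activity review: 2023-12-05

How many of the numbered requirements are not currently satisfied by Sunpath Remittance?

4

1. independent AML audit 26 days ago vs limit 30 → met
2. suspicious-activity review 20 days ago vs limit 30 → met
3. permissible investments $145,000 < $175,000 → not met
4. transaction monitoring calibration 259 days ago vs limit 270 → met
5. record-retention policy absent → not met
6. FinCEN registration confirmation present → met
7. sanctions-list screening review 532 days ago vs limit 540 → met
8. agent due-diligence review 132 days ago vs limit 120 → not met
9. condition 'issues stored value' holds; BSA training 34 days ago vs limit 30 → not met
Not met: 4 of 9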